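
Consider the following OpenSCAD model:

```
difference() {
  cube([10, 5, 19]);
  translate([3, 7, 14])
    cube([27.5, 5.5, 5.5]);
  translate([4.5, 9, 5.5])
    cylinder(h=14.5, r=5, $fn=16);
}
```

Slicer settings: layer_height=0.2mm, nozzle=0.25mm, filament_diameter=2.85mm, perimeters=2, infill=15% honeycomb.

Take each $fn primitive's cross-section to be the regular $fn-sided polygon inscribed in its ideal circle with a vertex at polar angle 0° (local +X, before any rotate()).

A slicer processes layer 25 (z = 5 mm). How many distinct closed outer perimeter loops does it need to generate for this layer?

At z = 5 mm: the cube (footprint 10×5) is included at this height; the cube at (3, 7) is not intersected at this z (z outside [14, 19.5]); the cylinder at (4.5, 9) does not reach this height (z outside [5.5, 20]); Taking the first minus the rest: none of the subtracted shapes is present at this height, so the 10×5 cube is unchanged — 1 connected region. The result has 1 disconnected region.

1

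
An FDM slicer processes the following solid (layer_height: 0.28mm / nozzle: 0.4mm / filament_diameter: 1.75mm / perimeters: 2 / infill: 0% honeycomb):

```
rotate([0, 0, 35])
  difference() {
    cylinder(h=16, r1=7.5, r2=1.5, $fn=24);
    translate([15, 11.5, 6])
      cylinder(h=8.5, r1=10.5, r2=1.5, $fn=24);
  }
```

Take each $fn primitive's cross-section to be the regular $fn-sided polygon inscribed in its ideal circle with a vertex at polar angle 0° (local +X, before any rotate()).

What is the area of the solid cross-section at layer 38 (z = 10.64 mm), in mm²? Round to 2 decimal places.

At z = 10.64 mm: the cone: at t=0.665 of its height the radius interpolates to r₁+(r₂−r₁)t = 3.510, giving a regular 24-gon of that circumradius (area = (24/2)·3.510²·sin(360°/24) = 38.26 mm²); the cone at (15, 11.5): at t=0.546 of its height the radius interpolates to r₁+(r₂−r₁)t = 5.587, giving a regular 24-gon of that circumradius (area = (24/2)·5.587²·sin(360°/24) = 96.95 mm²); After the difference (first − rest): starting from the cone (38.26 mm²), the cone at (15, 11.5) misses the remaining region (no effect) — area = 38.26 mm²; (rotated 35° about Z; rotation is an isometry so areas/perimeters/island counts are preserved). Overall, the cross-section is a single solid region. Net area = 38.26 mm².

38.26 mm²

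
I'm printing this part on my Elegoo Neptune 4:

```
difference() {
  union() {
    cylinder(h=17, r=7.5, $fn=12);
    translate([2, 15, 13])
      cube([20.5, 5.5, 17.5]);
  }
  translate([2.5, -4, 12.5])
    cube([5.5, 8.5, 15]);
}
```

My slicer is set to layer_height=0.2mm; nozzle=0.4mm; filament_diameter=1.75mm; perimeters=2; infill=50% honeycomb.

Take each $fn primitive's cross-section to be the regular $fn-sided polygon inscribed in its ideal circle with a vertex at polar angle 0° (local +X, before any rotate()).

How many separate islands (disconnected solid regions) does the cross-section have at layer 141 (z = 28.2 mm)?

1

At z = 28.2 mm: the cylinder is absent (z outside [0, 17]); the 20.5×5.5 cube at (2, 15) contributes its full rectangle; Merging all regions: only the 20.5×5.5 cube at (2, 15) is present, so the union is just that shape — 1 connected region; the cube at (2.5, -4) does not reach this height (z outside [12.5, 27.5]); Subtracting the remaining from the first: none of the subtracted shapes is present at this height, so the result so far is unchanged — 1 connected region. Overall, the cross-section is a single solid region. Island count = 1.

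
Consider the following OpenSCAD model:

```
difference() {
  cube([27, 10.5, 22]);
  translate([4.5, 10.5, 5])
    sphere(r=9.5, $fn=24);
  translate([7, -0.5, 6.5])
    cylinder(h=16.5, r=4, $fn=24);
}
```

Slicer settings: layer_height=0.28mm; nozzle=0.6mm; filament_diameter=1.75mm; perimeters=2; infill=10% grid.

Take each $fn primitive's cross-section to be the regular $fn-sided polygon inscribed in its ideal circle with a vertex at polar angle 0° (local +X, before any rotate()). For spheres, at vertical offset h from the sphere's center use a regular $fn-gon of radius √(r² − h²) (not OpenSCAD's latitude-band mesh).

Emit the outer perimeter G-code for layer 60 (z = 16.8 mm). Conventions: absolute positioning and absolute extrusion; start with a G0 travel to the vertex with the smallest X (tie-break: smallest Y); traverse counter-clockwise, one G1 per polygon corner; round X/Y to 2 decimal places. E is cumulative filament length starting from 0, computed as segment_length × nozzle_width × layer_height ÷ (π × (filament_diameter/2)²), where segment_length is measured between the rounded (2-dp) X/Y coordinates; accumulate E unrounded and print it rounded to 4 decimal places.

At z = 16.8 mm: the cube (footprint 27×10.5) is included at this height; the sphere at (4.5, 10.5) is absent (|z−center|=11.800 > r=9.5); the r=4 cylinder at (7, -0.5) gives a regular 24-gon of circumradius 4 (constant along its height); After the difference (first − rest): starting from the 27×10.5 cube, the r=4 cylinder at (7, -0.5) partially overlaps it — only the 20.88 mm² overlap (of its 49.69 mm²) is removed, clipping the outline — 1 connected region. The outline is a single polygon with 17 vertices. Extrusion per mm of travel: 0.6 × 0.28 / (π × 0.875²) = 0.069846. Accumulating E over each segment gives final E = 5.4938.

G0 X0.00 Y0.00 Z16.80
G1 X3.07 Y0.00 E0.2144
G1 X3.14 Y0.54 E0.2525
G1 X3.54 Y1.50 E0.3251
G1 X4.17 Y2.33 E0.3979
G1 X5.00 Y2.96 E0.4707
G1 X5.96 Y3.36 E0.5433
G1 X7.00 Y3.50 E0.6166
G1 X8.04 Y3.36 E0.6899
G1 X9.00 Y2.96 E0.7625
G1 X9.83 Y2.33 E0.8353
G1 X10.46 Y1.50 E0.9081
G1 X10.86 Y0.54 E0.9807
G1 X10.93 Y0.00 E1.0188
G1 X27.00 Y0.00 E2.1412
G1 X27.00 Y10.50 E2.8746
G1 X0.00 Y10.50 E4.7604
G1 X0.00 Y0.00 E5.4938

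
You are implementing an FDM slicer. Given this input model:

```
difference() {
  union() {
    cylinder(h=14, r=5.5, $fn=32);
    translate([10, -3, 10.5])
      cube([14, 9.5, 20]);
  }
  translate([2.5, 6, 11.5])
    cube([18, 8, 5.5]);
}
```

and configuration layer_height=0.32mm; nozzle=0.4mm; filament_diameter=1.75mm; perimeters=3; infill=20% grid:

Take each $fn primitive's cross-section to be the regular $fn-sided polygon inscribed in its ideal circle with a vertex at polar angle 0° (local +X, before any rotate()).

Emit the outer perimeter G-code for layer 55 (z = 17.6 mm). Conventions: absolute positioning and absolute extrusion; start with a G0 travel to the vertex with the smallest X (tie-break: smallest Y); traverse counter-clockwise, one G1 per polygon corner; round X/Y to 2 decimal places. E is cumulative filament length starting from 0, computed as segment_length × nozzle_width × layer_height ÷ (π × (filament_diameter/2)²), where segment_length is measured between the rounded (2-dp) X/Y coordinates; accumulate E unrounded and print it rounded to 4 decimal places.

At z = 17.6 mm: the cylinder is not intersected at this z (z outside [0, 14]); the cube at (10, -3) (footprint 14×9.5) is included at this height; Taking the union: only the 14×9.5 cube at (10, -3) is present, so the union is just that shape — 1 connected region; the cube at (2.5, 6) is absent (z outside [11.5, 17]); Taking the first minus the rest: none of the subtracted shapes is present at this height, so the result so far is unchanged — 1 connected region. The outline is a single polygon with 4 vertices. Extrusion per mm of travel: 0.4 × 0.32 / (π × 0.875²) = 0.053216. Accumulating E over each segment gives final E = 2.5012.

G0 X10.00 Y-3.00 Z17.60
G1 X24.00 Y-3.00 E0.7450
G1 X24.00 Y6.50 E1.2506
G1 X10.00 Y6.50 E1.9956
G1 X10.00 Y-3.00 E2.5012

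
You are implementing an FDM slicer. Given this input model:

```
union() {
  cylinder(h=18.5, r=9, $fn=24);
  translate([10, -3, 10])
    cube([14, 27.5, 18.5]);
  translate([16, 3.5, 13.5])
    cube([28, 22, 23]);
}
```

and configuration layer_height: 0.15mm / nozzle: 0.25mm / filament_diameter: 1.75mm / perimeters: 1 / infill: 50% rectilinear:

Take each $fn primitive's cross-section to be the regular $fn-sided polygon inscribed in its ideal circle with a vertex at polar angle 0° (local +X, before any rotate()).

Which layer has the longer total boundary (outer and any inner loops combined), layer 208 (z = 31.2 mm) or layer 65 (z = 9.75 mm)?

Layer 208 (z = 31.2): the cylinder is not intersected at this z (z outside [0, 18.5]); the cube at (10, -3) is absent (z outside [10, 28.5]); the 28×22 cube at (16, 3.5) contributes its full rectangle (perimeter 100.00 mm); Merging all regions: only the 28×22 cube at (16, 3.5) is present, so the union is just that shape — boundary = 100.00 mm. So its perimeter = 100.00 mm. Layer 65 (z = 9.75): the r=9 cylinder contributes a regular 24-gon of circumradius 9 (perimeter = 2·24·9.000·sin(180°/24) = 56.39 mm); the cube at (10, -3) is not intersected at this z (z outside [10, 28.5]); the cube at (16, 3.5) is not intersected at this z (z outside [13.5, 36.5]); Combining (union): only the r=9 cylinder is present, so the union is just that shape — boundary = 56.39 mm. So its perimeter = 56.39 mm. Layer 208 is larger (100.00 vs 56.39 mm).

layer 208 (z = 31.2 mm)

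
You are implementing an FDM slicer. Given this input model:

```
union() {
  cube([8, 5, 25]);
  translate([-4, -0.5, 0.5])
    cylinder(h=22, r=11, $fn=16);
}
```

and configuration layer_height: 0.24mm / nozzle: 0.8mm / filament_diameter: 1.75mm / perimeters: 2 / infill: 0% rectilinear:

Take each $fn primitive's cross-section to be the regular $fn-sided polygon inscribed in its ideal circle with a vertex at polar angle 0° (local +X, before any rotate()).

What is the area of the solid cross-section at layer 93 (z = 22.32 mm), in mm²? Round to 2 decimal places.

At z = 22.32 mm: the 8×5 cube contributes its full rectangle (area 40.00 mm²); the r=11 cylinder at (-4, -0.5) contributes a regular 16-gon of circumradius 11 (area = (16/2)·11.000²·sin(360°/16) = 370.44 mm²); Merging all regions: the regions partially overlap — summed areas 410.44 mm² minus the doubly-counted overlap 31.63 mm² gives 378.81 mm² — area = 378.81 mm². Overall, the cross-section is a single solid region. Net area = 378.81 mm².

378.81 mm²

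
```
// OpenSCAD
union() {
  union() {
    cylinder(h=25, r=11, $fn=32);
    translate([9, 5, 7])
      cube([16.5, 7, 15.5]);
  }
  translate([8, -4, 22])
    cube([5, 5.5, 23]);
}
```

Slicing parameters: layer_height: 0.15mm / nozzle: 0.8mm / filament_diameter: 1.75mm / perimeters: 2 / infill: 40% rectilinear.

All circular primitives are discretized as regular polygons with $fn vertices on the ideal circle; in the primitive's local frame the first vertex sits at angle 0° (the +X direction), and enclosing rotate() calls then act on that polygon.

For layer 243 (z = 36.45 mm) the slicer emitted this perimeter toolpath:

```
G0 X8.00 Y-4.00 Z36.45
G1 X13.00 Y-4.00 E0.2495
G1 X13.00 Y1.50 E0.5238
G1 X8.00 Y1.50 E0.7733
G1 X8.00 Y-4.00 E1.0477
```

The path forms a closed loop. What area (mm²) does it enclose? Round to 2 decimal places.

Apply the shoelace formula to the sequence of (X, Y) vertices; enclosed area = 27.50 mm².

27.50 mm²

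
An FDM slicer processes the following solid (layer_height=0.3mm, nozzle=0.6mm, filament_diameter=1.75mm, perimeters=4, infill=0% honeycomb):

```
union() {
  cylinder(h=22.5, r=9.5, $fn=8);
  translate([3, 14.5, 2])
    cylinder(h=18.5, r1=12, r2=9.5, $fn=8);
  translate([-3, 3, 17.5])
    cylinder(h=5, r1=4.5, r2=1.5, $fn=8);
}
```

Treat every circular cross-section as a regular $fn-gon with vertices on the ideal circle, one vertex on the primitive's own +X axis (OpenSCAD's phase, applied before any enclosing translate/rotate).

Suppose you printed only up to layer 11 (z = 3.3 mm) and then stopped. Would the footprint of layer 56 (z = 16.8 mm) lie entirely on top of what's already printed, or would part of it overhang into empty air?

Compare the two slices. At z = 3.3: the r=9.5 cylinder contributes a regular 8-gon of circumradius 9.5 (area = (8/2)·9.500²·sin(360°/8) = 255.27 mm²); the cone at (3, 14.5) contributes a regular 8-gon of circumradius 11.824 (interpolated between r1=12 and r2=9.5 at t=0.070) (area = (8/2)·11.824²·sin(360°/8) = 395.46 mm²); the cone at (-3, 3) is absent (z outside [17.5, 22.5]); Combining (union): the regions partially overlap — summed areas 650.72 mm² minus the doubly-counted overlap 51.13 mm² gives 599.60 mm² — area = 599.60 mm². At z = 16.8: the r=9.5 cylinder gives a regular 8-gon of circumradius 9.5 (constant along its height) (area = (8/2)·9.500²·sin(360°/8) = 255.27 mm²); the cone at (3, 14.5) contributes a regular 8-gon of circumradius 10.000 (interpolated between r1=12 and r2=9.5 at t=0.800) (area = (8/2)·10.000²·sin(360°/8) = 282.84 mm²); the cone at (-3, 3) is absent (z outside [17.5, 22.5]); Combining (union): the regions partially overlap — summed areas 538.11 mm² minus the doubly-counted overlap 28.05 mm² gives 510.05 mm² — area = 510.05 mm². Checking containment: the cross-section at z = 16.8 is a subset of the cross-section at z = 3.3.

entirely on top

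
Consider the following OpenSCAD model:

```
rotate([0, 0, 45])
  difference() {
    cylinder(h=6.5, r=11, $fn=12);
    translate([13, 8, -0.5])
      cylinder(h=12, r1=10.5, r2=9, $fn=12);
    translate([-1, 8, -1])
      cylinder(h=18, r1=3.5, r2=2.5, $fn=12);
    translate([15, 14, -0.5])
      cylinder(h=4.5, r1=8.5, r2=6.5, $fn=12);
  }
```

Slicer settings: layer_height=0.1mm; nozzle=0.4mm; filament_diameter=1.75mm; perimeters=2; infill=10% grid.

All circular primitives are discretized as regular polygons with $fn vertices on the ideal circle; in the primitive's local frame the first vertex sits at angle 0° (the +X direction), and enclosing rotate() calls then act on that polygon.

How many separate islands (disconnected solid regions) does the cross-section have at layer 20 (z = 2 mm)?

1

At z = 2 mm: the cylinder: section is a regular 12-gon, circumradius r=11; the cone at (13, 8): at t=0.208 of its height the radius interpolates to r₁+(r₂−r₁)t = 10.188, giving a regular 12-gon of that circumradius; the cone at (-1, 8) contributes a regular 12-gon of circumradius 3.333 (interpolated between r1=3.5 and r2=2.5 at t=0.167); the cone at (15, 14) (r1=8.5→r2=6.5) has section circumradius 7.389 here — a regular 12-gon; Subtracting the remaining from the first: starting from the r=11 cylinder, the cone at (13, 8) partially overlaps it — only the 52.40 mm² overlap (of its 311.36 mm²) is removed, clipping the outline; the cone at (-1, 8) partially overlaps it — only the 31.70 mm² overlap (of its 33.33 mm²) is removed, clipping the outline; the cone at (15, 14) misses the remaining region (no effect) — 1 connected region; (whole slice rotated 45° about Z — lengths, areas and connectivity unchanged). Overall, the cross-section is a single solid region. Island count = 1.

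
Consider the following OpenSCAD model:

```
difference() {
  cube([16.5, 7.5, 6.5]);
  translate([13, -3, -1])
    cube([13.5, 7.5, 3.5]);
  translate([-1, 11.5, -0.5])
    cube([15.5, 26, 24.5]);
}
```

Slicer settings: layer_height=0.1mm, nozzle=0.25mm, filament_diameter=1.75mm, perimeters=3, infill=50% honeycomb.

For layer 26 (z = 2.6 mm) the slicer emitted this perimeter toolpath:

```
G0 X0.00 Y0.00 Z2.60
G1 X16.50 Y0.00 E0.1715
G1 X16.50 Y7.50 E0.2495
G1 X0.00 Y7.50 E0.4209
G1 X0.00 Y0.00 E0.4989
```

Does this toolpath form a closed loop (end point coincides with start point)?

yes

Start point (G0): (0.00, 0.00). End point (last G1): the path returns to the start — closed.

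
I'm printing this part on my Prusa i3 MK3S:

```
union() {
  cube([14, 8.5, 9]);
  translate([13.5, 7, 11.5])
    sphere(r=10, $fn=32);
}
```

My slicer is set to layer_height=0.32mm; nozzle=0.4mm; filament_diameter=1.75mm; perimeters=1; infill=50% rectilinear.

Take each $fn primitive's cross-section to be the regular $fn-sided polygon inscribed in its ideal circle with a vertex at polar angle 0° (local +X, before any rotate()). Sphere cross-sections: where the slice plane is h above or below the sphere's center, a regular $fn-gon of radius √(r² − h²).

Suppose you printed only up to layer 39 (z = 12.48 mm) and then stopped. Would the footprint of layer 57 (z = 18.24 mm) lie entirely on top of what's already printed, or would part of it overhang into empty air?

Compare the two slices. At z = 12.48: the cube is not intersected at this z (z outside [0, 9]); the r=10 sphere at (13.5, 7) slices to a regular 32-gon of circumradius 9.952 (√(r²−h²) with h=0.98 from center) (area = (32/2)·9.952²·sin(360°/32) = 309.15 mm²); Combining (union): only the r=10 sphere at (13.5, 7) is present, so the union is just that shape — area = 309.15 mm². At z = 18.24: the cube does not reach this height (z outside [0, 9]); the sphere at (13.5, 7): section is a regular 32-gon, circumradius = √(r²−h²) = √(10²−6.74²) = 7.387 (area = (32/2)·7.387²·sin(360°/32) = 170.34 mm²); Taking the union: only the r=10 sphere at (13.5, 7) is present, so the union is just that shape — area = 170.34 mm². Checking containment: the cross-section at z = 18.24 is a subset of the cross-section at z = 12.48.

entirely on top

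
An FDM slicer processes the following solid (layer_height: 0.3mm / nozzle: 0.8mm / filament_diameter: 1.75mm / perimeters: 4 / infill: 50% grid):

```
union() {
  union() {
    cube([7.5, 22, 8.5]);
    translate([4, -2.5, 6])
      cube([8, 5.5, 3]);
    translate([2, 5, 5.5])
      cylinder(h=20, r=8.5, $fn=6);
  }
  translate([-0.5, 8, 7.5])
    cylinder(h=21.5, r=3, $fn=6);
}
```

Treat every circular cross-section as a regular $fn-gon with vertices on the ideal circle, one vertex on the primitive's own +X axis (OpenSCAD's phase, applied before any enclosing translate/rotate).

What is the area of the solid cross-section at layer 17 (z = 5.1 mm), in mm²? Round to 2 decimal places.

At z = 5.1 mm: the cube (footprint 7.5×22) is included at this height (area 165.00 mm²); the cube at (4, -2.5) does not reach this height (z outside [6, 9]); the cylinder at (2, 5) is not intersected at this z (z outside [5.5, 25.5]); Merging all regions: only the 7.5×22 cube is present, so the union is just that shape — area = 165.00 mm²; the cylinder at (-0.5, 8) is not intersected at this z (z outside [7.5, 29]); Combining (union): only the result so far is present, so the union is just that shape — area = 165.00 mm². Overall, the cross-section is a single solid region. Net area = 165.00 mm².

165.00 mm²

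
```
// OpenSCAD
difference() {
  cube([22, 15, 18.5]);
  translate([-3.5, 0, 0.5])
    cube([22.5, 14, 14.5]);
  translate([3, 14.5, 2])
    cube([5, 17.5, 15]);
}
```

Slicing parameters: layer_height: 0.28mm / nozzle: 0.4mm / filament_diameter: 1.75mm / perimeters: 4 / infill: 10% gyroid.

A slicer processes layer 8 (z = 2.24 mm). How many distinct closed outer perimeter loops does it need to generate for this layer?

At z = 2.24 mm: the 22×15 cube contributes its full rectangle; the cube at (-3.5, 0) (footprint 22.5×14) is included at this height; the cube at (3, 14.5) is present — its section is the full 5×17.5 rectangle; Taking the first minus the rest: starting from the 22×15 cube, the 22.5×14 cube at (-3.5, 0) partially overlaps it — only the 266.00 mm² overlap (of its 315.00 mm²) is removed, clipping the outline; the 5×17.5 cube at (3, 14.5) partially overlaps it — only the 2.50 mm² overlap (of its 87.50 mm²) is removed, clipping the outline — 1 connected region. The result has 1 disconnected region.

1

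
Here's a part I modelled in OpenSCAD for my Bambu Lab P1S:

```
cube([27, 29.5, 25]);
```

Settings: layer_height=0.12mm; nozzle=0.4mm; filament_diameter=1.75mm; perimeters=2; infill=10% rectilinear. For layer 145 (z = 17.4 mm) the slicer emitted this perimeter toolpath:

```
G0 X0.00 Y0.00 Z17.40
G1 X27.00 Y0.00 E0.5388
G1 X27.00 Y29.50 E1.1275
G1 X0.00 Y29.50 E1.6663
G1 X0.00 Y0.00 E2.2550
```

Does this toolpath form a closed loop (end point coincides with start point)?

yes

Start point (G0): (0.00, 0.00). End point (last G1): the path returns to the start — closed.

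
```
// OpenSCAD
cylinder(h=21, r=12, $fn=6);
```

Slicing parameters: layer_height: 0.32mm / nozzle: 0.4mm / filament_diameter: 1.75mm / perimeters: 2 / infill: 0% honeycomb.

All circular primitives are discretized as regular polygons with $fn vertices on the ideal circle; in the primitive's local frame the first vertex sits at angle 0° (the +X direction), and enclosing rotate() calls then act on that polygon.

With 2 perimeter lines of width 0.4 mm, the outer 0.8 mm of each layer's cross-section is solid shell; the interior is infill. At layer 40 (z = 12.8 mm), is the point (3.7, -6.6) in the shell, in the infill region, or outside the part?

At z = 12.8 mm: the r=12 cylinder gives a regular 6-gon of circumradius 12 (constant along its height). Overall, the cross-section is a single solid region. The nearest boundary edge runs (-6.00, -10.39)→(6.00, -10.39); distance from the point to it = 3.79 mm. The point is inside the cross-section and 3.79 mm from the nearest boundary — more than the 0.8 mm shell width (2 × 0.4), so it's in the infill interior.

infill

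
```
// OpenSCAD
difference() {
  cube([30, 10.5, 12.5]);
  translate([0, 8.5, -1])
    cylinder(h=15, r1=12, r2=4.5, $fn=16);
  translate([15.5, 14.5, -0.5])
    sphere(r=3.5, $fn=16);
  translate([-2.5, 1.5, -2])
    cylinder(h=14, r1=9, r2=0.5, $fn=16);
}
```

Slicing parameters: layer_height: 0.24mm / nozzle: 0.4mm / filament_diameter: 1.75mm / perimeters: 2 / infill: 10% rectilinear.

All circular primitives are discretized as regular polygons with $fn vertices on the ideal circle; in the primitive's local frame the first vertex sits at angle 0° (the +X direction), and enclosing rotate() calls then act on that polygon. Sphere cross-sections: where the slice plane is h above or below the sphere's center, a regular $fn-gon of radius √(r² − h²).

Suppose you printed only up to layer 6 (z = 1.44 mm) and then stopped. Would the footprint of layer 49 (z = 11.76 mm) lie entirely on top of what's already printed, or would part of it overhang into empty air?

part overhangs

Compare the two slices. At z = 1.44: the 30×10.5 cube contributes its full rectangle (area 315.00 mm²); the cone at (0, 8.5) (r1=12→r2=4.5) has section circumradius 10.780 here — a regular 16-gon (area = (16/2)·10.780²·sin(360°/16) = 355.77 mm²); the r=3.5 sphere at (15.5, 14.5) slices to a regular 16-gon of circumradius 2.913 (√(r²−h²) with h=1.94 from center) (area = (16/2)·2.913²·sin(360°/16) = 25.98 mm²); the cone at (-2.5, 1.5) contributes a regular 16-gon of circumradius 6.911 (interpolated between r1=9 and r2=0.5 at t=0.246) (area = (16/2)·6.911²·sin(360°/16) = 146.24 mm²); Subtracting the remaining from the first: starting from the 30×10.5 cube (315.00 mm²), the cone at (0, 8.5) partially overlaps it — only the 100.80 mm² overlap (of its 355.77 mm²) is removed, clipping the outline; the r=3.5 sphere at (15.5, 14.5) misses the remaining region (no effect); the cone at (-2.5, 1.5) misses the remaining region (no effect) — area = 214.20 mm². At z = 11.76: the cube is present — its section is the full 30×10.5 rectangle (area 315.00 mm²); the cone at (0, 8.5): at t=0.851 of its height the radius interpolates to r₁+(r₂−r₁)t = 5.620, giving a regular 16-gon of that circumradius (area = (16/2)·5.620²·sin(360°/16) = 96.69 mm²); the sphere at (15.5, 14.5) is not intersected at this z (|z−center|=12.260 > r=3.5); the cone at (-2.5, 1.5) contributes a regular 16-gon of circumradius 0.646 (interpolated between r1=9 and r2=0.5 at t=0.983) (area = (16/2)·0.646²·sin(360°/16) = 1.28 mm²); Taking the first minus the rest: starting from the 30×10.5 cube (315.00 mm²), the cone at (0, 8.5) partially overlaps it — only the 35.02 mm² overlap (of its 96.69 mm²) is removed, clipping the outline; the cone at (-2.5, 1.5) misses the remaining region (no effect) — area = 279.98 mm². Checking containment: at z = 11.76 the cross-section extends beyond the z = 1.44 cross-section by about 65.78 mm².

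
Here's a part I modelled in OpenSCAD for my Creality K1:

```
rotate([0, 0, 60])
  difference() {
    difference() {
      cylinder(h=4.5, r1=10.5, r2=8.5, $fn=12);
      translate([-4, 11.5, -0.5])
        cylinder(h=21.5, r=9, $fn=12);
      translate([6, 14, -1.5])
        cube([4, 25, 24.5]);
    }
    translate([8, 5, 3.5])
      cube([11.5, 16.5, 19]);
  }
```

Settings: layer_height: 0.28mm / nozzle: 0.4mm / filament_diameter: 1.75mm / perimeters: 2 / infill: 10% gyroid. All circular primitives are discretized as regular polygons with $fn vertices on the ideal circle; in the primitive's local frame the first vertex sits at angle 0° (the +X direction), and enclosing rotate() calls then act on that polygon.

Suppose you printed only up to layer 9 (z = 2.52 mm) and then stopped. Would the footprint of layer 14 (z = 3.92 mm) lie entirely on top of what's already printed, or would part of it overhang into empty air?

Compare the two slices. At z = 2.52: the cone (r1=10.5→r2=8.5) has section circumradius 9.380 here — a regular 12-gon (area = (12/2)·9.380²·sin(360°/12) = 263.95 mm²); the r=9 cylinder at (-4, 11.5) gives a regular 12-gon of circumradius 9 (constant along its height) (area = (12/2)·9.000²·sin(360°/12) = 243.00 mm²); the cube at (6, 14) is present — its section is the full 4×25 rectangle (area 100.00 mm²); Taking the first minus the rest: starting from the cone (263.95 mm²), the r=9 cylinder at (-4, 11.5) partially overlaps it — only the 52.90 mm² overlap (of its 243.00 mm²) is removed, clipping the outline; the 4×25 cube at (6, 14) misses the remaining region (no effect) — area = 211.05 mm²; the cube at (8, 5) is not intersected at this z (z outside [3.5, 22.5]); After the difference (first − rest): none of the subtracted shapes is present at this height, so that combined region is unchanged — area = 211.05 mm²; (whole slice rotated 60° about Z — lengths, areas and connectivity unchanged). At z = 3.92: the cone: at t=0.871 of its height the radius interpolates to r₁+(r₂−r₁)t = 8.758, giving a regular 12-gon of that circumradius (area = (12/2)·8.758²·sin(360°/12) = 230.10 mm²); the cylinder at (-4, 11.5): section is a regular 12-gon, circumradius r=9 (area = (12/2)·9.000²·sin(360°/12) = 243.00 mm²); the cube at (6, 14) is present — its section is the full 4×25 rectangle (area 100.00 mm²); After the difference (first − rest): starting from the cone (230.10 mm²), the r=9 cylinder at (-4, 11.5) partially overlaps it — only the 44.15 mm² overlap (of its 243.00 mm²) is removed, clipping the outline; the 4×25 cube at (6, 14) misses the remaining region (no effect) — area = 185.95 mm²; the cube at (8, 5) (footprint 11.5×16.5) is included at this height (area 189.75 mm²); After the difference (first − rest): starting from that combined region (185.95 mm²), the 11.5×16.5 cube at (8, 5) misses the remaining region (no effect) — area = 185.95 mm²; (rotated 60° about Z; rotation is an isometry so areas/perimeters/island counts are preserved). Checking containment: the cross-section at z = 3.92 is a subset of the cross-section at z = 2.52.

entirely on top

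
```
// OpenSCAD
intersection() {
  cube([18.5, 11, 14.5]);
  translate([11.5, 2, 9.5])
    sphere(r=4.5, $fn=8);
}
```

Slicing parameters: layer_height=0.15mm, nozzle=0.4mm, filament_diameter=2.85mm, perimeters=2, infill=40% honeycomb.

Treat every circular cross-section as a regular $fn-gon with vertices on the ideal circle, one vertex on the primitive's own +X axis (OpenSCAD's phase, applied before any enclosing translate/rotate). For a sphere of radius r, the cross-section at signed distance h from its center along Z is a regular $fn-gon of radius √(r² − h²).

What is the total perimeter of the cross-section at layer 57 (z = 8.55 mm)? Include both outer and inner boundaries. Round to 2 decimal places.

24.94 mm

At z = 8.55 mm: the cube (footprint 18.5×11) is included at this height (perimeter 59.00 mm); the r=4.5 sphere at (11.5, 2) contributes a regular 8-gon of circumradius √(4.5²−0.95²) = 4.399 (perimeter = 2·8·4.399·sin(180°/8) = 26.93 mm); After intersecting: the r=4.5 sphere at (11.5, 2) partially overlaps the 18.5×11 cube; clipping to the common part keeps 43.30 mm² — boundary = 24.94 mm. Overall, the cross-section is a single solid region. Total boundary length (outer) = 24.94 mm.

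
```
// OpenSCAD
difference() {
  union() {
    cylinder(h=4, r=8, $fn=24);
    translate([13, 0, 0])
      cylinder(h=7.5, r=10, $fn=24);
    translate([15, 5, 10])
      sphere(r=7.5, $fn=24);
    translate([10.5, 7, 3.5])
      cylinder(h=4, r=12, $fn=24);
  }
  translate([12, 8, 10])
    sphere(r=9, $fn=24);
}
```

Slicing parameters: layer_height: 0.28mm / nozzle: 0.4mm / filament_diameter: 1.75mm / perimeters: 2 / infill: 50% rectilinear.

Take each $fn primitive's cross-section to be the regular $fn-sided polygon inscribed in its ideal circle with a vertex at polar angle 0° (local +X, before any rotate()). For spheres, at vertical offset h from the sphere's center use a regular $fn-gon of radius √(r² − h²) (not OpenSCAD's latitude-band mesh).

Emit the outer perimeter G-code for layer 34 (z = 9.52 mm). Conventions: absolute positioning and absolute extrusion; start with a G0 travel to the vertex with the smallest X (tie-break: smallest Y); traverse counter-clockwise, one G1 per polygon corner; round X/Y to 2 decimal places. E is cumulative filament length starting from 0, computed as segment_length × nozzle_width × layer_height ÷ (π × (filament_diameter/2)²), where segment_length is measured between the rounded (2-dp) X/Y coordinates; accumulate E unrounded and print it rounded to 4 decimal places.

G0 X10.33 Y-0.77 Z9.52
G1 X11.26 Y-1.48 E0.0545
G1 X13.06 Y-2.23 E0.1453
G1 X15.00 Y-2.48 E0.2364
G1 X16.94 Y-2.23 E0.3274
G1 X18.74 Y-1.48 E0.4182
G1 X20.29 Y-0.29 E0.5092
G1 X21.48 Y1.26 E0.6002
G1 X22.23 Y3.06 E0.6910
G1 X22.48 Y5.00 E0.7821
G1 X22.23 Y6.94 E0.8732
G1 X21.48 Y8.74 E0.9640
G1 X20.77 Y9.67 E1.0185
G1 X20.99 Y8.00 E1.0969
G1 X20.68 Y5.67 E1.2064
G1 X19.78 Y3.51 E1.3153
G1 X18.35 Y1.65 E1.4246
G1 X16.49 Y0.22 E1.5338
G1 X14.33 Y-0.68 E1.6428
G1 X12.00 Y-0.99 E1.7522
G1 X10.33 Y-0.77 E1.8307

At z = 9.52 mm: the cylinder is absent (z outside [0, 4]); the cylinder at (13, 0) is absent (z outside [0, 7.5]); the r=7.5 sphere at (15, 5) contributes a regular 24-gon of circumradius √(7.5²−0.48²) = 7.485; the cylinder at (10.5, 7) is not intersected at this z (z outside [3.5, 7.5]); Combining (union): only the r=7.5 sphere at (15, 5) is present, so the union is just that shape — 1 connected region; the r=9 sphere at (12, 8) slices to a regular 24-gon of circumradius 8.987 (√(r²−h²) with h=0.48 from center); Subtracting the remaining from the first: starting from the result so far, the r=9 sphere at (12, 8) partially overlaps it — only the 139.21 mm² overlap (of its 250.86 mm²) is removed, clipping the outline — 1 connected region. The outline is a single polygon with 20 vertices. Extrusion per mm of travel: 0.4 × 0.28 / (π × 0.875²) = 0.046564. Accumulating E over each segment gives final E = 1.8307.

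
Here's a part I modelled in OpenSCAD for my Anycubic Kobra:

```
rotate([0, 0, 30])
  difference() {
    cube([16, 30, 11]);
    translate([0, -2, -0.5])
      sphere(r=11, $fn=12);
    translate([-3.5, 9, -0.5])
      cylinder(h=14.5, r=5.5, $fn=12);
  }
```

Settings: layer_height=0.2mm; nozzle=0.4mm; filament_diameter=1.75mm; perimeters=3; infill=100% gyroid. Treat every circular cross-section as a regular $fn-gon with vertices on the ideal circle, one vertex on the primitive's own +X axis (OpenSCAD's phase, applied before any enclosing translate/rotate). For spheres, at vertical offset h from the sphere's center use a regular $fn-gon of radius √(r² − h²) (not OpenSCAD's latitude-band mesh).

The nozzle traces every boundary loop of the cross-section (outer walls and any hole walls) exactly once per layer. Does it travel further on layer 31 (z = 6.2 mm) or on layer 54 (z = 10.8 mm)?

Layer 31 (z = 6.2): the cube (footprint 16×30) is included at this height (perimeter 92.00 mm); the r=11 sphere at (0, -2) contributes a regular 12-gon of circumradius √(11²−6.7²) = 8.724 (perimeter = 2·12·8.724·sin(180°/12) = 54.19 mm); the r=5.5 cylinder at (-3.5, 9) gives a regular 12-gon of circumradius 5.5 (constant along its height) (perimeter = 2·12·5.500·sin(180°/12) = 34.16 mm); Taking the first minus the rest: starting from the 16×30 cube, the r=11 sphere at (0, -2) partially overlaps it — only the 40.17 mm² overlap (of its 228.33 mm²) is removed, clipping the outline; the r=5.5 cylinder at (-3.5, 9) partially overlaps it — only the 9.38 mm² overlap (of its 90.75 mm²) is removed, clipping the outline — boundary = 88.28 mm; (rotated 30° about Z; rotation is an isometry so areas/perimeters/island counts are preserved). So its perimeter = 88.28 mm. Layer 54 (z = 10.8): the cube (footprint 16×30) is included at this height (perimeter 92.00 mm); the sphere at (0, -2) is absent (|z−center|=11.300 > r=11); the cylinder at (-3.5, 9): section is a regular 12-gon, circumradius r=5.5 (perimeter = 2·12·5.500·sin(180°/12) = 34.16 mm); Taking the first minus the rest: starting from the 16×30 cube, the r=5.5 cylinder at (-3.5, 9) partially overlaps it — only the 10.57 mm² overlap (of its 90.75 mm²) is removed, clipping the outline — boundary = 93.24 mm; (rotated 30° about Z; rotation is an isometry so areas/perimeters/island counts are preserved). So its perimeter = 93.24 mm. Layer 54 is larger (93.24 vs 88.28 mm).

layer 54 (z = 10.8 mm)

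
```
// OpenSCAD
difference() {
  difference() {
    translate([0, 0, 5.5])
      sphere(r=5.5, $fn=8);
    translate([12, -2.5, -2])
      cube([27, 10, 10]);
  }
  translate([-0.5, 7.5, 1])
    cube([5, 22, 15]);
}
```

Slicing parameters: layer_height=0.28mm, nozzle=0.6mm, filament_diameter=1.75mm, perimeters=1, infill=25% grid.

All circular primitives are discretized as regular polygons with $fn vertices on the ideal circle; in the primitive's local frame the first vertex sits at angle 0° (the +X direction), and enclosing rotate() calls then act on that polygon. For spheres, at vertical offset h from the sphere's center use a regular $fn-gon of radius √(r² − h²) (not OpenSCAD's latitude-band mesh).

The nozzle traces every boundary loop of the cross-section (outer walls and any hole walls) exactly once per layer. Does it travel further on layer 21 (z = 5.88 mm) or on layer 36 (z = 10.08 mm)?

layer 21 (z = 5.88 mm)

Layer 21 (z = 5.88): the sphere: section is a regular 8-gon, circumradius = √(r²−h²) = √(5.5²−0.38²) = 5.487 (perimeter = 2·8·5.487·sin(180°/8) = 33.60 mm); the 27×10 cube at (12, -2.5) contributes its full rectangle (perimeter 74.00 mm); Taking the first minus the rest: starting from the r=5.5 sphere, the 27×10 cube at (12, -2.5) misses the remaining region (no effect) — boundary = 33.60 mm; the cube at (-0.5, 7.5) (footprint 5×22) is included at this height (perimeter 54.00 mm); Taking the first minus the rest: starting from the result so far, the 5×22 cube at (-0.5, 7.5) misses the remaining region (no effect) — boundary = 33.60 mm. So its perimeter = 33.60 mm. Layer 36 (z = 10.08): the r=5.5 sphere slices to a regular 8-gon of circumradius 3.045 (√(r²−h²) with h=4.58 from center) (perimeter = 2·8·3.045·sin(180°/8) = 18.65 mm); the cube at (12, -2.5) is not intersected at this z (z outside [-2, 8]); Taking the first minus the rest: none of the subtracted shapes is present at this height, so the r=5.5 sphere is unchanged — boundary = 18.65 mm; the cube at (-0.5, 7.5) is present — its section is the full 5×22 rectangle (perimeter 54.00 mm); After the difference (first − rest): starting from that combined region, the 5×22 cube at (-0.5, 7.5) misses the remaining region (no effect) — boundary = 18.65 mm. So its perimeter = 18.65 mm. Layer 21 is larger (33.60 vs 18.65 mm).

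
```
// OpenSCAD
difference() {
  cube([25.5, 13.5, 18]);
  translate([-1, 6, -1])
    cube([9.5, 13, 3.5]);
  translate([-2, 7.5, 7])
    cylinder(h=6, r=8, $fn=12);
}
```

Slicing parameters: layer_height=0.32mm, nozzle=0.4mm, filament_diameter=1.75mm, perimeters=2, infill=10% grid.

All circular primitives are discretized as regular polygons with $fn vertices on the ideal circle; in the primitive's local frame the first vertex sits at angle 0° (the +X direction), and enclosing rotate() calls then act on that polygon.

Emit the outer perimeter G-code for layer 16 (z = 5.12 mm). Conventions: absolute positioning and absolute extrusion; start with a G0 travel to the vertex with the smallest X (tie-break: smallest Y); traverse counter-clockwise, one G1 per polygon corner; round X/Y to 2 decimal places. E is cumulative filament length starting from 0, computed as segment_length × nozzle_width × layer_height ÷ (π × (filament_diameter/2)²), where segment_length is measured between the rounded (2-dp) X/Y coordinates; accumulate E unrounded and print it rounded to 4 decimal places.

G0 X0.00 Y0.00 Z5.12
G1 X25.50 Y0.00 E1.3570
G1 X25.50 Y13.50 E2.0754
G1 X0.00 Y13.50 E3.4324
G1 X0.00 Y0.00 E4.1509

At z = 5.12 mm: the 25.5×13.5 cube contributes its full rectangle; the cube at (-1, 6) is not intersected at this z (z outside [-1, 2.5]); the cylinder at (-2, 7.5) is absent (z outside [7, 13]); After the difference (first − rest): none of the subtracted shapes is present at this height, so the 25.5×13.5 cube is unchanged — 1 connected region. The outline is a single polygon with 4 vertices. Extrusion per mm of travel: 0.4 × 0.32 / (π × 0.875²) = 0.053216. Accumulating E over each segment gives final E = 4.1509.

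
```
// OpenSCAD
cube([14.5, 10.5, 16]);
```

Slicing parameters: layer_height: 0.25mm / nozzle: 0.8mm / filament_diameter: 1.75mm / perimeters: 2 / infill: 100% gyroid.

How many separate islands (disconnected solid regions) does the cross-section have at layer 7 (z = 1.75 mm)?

1

At z = 1.75 mm: the 14.5×10.5 cube contributes its full rectangle. Overall, the cross-section is a single solid region. Island count = 1.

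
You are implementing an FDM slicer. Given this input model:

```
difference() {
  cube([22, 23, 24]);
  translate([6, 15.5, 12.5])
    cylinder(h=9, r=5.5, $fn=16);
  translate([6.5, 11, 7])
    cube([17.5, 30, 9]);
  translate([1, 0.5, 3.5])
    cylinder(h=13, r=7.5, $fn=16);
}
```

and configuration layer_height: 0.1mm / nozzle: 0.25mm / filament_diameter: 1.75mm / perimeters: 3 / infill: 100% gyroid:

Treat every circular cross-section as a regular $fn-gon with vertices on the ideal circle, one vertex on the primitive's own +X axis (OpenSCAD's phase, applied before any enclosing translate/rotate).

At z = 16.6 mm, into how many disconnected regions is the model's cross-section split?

1

At z = 16.6 mm: the 22×23 cube contributes its full rectangle; the r=5.5 cylinder at (6, 15.5) gives a regular 16-gon of circumradius 5.5 (constant along its height); the cube at (6.5, 11) does not reach this height (z outside [7, 16]); the cylinder at (1, 0.5) is not intersected at this z (z outside [3.5, 16.5]); After the difference (first − rest): starting from the 22×23 cube, the r=5.5 cylinder at (6, 15.5) lies wholly inside it (removes its full 92.61 mm² and its 34.34 mm outline becomes a hole wall) — 1 connected region with 1 hole. The result has 1 disconnected region.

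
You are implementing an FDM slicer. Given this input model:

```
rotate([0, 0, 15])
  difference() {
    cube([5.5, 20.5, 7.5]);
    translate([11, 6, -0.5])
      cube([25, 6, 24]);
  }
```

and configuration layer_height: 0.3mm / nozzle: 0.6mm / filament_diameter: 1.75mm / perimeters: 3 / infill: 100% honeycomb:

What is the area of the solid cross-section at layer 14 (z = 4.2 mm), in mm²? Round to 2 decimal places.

112.75 mm²

At z = 4.2 mm: the cube (footprint 5.5×20.5) is included at this height (area 112.75 mm²); the 25×6 cube at (11, 6) contributes its full rectangle (area 150.00 mm²); Taking the first minus the rest: starting from the 5.5×20.5 cube (112.75 mm²), the 25×6 cube at (11, 6) misses the remaining region (no effect) — area = 112.75 mm²; (rotated 15° about Z; rotation is an isometry so areas/perimeters/island counts are preserved). Overall, the cross-section is a single solid region. Net area = 112.75 mm².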